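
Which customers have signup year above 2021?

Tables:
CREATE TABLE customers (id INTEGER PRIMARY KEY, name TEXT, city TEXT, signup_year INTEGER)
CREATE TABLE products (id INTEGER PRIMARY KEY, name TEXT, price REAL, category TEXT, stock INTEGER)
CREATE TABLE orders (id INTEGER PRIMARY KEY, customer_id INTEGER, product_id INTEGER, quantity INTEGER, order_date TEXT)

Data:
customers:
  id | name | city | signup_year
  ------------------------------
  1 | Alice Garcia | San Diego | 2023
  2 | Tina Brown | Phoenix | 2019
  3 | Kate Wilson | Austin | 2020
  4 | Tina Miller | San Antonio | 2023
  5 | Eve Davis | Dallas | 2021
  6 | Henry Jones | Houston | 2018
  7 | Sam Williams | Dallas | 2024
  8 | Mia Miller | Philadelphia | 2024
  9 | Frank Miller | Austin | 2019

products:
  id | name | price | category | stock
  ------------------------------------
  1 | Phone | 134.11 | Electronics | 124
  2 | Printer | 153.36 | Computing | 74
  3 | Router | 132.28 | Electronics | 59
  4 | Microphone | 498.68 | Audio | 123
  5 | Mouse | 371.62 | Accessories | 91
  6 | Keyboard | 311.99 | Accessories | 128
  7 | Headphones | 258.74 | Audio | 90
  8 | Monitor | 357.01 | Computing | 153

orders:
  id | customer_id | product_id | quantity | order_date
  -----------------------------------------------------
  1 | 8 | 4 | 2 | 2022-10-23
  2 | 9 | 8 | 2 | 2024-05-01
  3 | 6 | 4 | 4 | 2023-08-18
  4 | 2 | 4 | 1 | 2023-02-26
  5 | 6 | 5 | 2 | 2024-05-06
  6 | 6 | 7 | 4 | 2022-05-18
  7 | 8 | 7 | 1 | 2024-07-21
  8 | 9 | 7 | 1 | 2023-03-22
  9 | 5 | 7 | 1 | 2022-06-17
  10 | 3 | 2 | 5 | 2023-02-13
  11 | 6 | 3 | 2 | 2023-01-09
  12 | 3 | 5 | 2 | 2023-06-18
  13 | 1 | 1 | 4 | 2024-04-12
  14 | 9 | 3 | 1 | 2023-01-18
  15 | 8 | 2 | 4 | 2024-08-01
SELECT name, signup_year FROM customers WHERE signup_year > 2021

Execution result:
name | signup_year
Alice Garcia | 2023
Tina Miller | 2023
Sam Williams | 2024
Mia Miller | 2024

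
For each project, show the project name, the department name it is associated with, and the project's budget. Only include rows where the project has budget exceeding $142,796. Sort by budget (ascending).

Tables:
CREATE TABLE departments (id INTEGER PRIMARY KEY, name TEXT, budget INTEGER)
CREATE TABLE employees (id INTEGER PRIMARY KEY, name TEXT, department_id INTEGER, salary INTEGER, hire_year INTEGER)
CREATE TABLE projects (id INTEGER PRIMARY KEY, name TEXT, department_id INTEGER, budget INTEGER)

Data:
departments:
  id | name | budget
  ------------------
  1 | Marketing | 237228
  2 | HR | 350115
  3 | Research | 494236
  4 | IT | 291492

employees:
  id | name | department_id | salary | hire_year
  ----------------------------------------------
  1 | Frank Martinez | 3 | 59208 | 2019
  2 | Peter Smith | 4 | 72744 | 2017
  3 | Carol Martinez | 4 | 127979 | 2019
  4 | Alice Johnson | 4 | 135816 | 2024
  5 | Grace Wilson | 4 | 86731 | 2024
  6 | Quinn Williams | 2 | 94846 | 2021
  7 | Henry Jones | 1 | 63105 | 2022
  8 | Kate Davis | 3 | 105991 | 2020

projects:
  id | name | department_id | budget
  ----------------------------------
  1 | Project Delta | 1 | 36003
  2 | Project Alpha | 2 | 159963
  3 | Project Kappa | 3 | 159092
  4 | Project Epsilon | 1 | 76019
SELECT c.name, p.name AS department, c.budget FROM projects c JOIN departments p ON c.department_id = p.id WHERE c.budget > 142796 ORDER BY c.budget ASC

Execution result:
name | department | budget
Project Kappa | Research | 159092
Project Alpha | HR | 159963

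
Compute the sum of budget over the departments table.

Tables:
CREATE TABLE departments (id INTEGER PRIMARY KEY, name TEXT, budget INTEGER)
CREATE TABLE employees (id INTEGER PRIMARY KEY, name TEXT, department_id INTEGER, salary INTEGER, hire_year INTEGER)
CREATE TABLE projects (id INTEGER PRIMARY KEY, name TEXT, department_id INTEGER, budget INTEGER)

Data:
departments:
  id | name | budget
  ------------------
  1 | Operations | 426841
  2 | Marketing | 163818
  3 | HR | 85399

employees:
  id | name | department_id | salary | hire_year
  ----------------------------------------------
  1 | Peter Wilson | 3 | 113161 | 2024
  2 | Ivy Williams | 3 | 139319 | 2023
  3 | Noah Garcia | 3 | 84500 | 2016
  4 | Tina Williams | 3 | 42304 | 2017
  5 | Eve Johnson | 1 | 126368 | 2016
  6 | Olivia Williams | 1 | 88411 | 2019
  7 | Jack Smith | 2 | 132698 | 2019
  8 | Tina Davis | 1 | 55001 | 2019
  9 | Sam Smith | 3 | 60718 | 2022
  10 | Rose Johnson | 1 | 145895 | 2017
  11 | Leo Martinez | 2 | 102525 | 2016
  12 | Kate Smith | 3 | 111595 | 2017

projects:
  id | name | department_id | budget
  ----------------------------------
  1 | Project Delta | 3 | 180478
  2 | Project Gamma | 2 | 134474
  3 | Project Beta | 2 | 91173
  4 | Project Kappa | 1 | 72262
SELECT SUM(budget) FROM departments

Execution result:
676058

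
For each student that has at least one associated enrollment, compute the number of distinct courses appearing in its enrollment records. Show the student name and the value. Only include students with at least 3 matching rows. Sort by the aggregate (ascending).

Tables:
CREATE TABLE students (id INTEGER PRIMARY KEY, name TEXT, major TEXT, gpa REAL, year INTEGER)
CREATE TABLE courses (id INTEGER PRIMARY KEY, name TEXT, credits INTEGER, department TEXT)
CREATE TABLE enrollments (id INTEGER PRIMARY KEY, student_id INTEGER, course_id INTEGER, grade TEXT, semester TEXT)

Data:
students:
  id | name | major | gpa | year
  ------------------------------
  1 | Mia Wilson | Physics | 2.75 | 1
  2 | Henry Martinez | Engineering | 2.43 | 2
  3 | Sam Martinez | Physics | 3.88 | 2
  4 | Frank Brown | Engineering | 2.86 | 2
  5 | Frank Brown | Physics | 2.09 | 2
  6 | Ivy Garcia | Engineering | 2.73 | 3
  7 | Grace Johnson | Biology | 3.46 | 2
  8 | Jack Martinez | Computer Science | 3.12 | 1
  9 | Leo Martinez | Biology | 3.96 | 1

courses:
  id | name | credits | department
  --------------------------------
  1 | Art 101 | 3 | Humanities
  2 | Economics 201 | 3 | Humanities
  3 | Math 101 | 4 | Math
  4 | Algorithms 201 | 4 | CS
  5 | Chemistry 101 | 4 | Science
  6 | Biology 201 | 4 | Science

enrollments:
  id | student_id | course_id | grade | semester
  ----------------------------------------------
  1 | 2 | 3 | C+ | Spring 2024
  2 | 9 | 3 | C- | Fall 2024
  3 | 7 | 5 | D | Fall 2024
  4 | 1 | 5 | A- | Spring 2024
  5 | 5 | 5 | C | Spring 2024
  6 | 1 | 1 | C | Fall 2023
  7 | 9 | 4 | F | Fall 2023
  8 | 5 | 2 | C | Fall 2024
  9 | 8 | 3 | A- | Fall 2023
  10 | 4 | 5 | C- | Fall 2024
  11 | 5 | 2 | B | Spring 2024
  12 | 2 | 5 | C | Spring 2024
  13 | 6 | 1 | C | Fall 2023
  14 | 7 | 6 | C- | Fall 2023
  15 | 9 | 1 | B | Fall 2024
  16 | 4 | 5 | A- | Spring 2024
SELECT p.name, COUNT(DISTINCT c.course_id) AS distinct_course_count FROM enrollments c JOIN students p ON c.student_id = p.id GROUP BY p.id, p.name HAVING COUNT(*) >= 3 ORDER BY distinct_course_count ASC

Execution result:
name | distinct_course_count
Frank Brown | 2
Leo Martinez | 3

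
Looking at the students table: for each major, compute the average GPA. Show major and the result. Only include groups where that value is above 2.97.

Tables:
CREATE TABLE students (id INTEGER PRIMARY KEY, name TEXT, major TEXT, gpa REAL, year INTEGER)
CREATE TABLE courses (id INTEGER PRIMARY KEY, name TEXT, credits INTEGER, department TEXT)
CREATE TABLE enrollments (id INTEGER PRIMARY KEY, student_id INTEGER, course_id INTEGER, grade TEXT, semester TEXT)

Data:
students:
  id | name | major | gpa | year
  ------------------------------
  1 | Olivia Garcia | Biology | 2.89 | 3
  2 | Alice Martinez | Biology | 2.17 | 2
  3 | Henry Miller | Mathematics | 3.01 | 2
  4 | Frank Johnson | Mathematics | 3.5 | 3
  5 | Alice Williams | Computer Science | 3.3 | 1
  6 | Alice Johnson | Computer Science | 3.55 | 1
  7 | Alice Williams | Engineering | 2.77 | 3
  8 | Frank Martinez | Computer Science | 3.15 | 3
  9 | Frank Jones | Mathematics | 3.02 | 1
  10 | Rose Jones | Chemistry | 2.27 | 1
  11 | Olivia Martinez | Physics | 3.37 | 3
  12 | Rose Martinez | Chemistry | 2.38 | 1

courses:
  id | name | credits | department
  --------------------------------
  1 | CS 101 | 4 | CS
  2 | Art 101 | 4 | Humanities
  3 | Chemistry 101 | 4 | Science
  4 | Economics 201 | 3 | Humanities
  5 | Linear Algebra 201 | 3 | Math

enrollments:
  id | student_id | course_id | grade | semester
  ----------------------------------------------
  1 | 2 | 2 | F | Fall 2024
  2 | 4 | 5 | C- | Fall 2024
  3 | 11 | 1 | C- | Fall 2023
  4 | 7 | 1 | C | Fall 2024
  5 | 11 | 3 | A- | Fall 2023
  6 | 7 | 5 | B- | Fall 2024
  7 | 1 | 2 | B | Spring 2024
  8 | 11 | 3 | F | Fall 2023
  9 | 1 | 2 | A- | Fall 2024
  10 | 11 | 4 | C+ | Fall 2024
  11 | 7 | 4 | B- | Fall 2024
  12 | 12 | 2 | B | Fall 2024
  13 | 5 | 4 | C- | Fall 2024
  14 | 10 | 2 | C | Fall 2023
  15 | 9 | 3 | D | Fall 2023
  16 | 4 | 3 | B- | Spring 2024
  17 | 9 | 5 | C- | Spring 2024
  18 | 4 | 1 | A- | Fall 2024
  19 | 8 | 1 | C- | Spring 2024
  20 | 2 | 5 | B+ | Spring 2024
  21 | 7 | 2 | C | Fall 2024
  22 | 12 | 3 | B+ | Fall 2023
SELECT major, AVG(gpa) AS avg_gpa FROM students GROUP BY major HAVING AVG(gpa) > 2.97

Execution result:
major | avg_gpa
Computer Science | 3.33
Mathematics | 3.18
Physics | 3.37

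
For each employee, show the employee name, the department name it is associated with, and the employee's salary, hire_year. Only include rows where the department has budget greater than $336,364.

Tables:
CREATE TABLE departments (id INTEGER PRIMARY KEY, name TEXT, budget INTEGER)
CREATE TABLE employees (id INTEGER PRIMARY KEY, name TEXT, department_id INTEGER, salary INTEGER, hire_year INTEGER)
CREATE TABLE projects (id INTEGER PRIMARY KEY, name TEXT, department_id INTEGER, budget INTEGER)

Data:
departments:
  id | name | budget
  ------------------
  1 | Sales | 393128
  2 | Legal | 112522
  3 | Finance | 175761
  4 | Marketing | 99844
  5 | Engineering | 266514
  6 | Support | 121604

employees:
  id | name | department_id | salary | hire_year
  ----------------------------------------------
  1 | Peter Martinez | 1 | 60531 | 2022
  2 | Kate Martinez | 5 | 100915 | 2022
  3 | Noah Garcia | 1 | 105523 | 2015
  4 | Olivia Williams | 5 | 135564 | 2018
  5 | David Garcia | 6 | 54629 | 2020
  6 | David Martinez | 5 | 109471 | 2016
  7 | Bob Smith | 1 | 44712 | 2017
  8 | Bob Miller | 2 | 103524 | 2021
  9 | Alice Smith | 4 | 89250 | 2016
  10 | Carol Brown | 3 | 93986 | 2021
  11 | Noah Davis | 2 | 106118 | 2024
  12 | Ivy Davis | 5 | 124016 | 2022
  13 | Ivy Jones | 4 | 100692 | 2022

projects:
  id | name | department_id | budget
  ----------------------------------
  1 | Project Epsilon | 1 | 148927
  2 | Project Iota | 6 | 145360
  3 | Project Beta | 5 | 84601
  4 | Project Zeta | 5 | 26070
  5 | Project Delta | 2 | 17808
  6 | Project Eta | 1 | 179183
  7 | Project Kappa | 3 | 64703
SELECT c.name, p.name AS department, c.salary, c.hire_year FROM employees c JOIN departments p ON c.department_id = p.id WHERE p.budget > 336364

Execution result:
name | department | salary | hire_year
Peter Martinez | Sales | 60531 | 2022
Noah Garcia | Sales | 105523 | 2015
Bob Smith | Sales | 44712 | 2017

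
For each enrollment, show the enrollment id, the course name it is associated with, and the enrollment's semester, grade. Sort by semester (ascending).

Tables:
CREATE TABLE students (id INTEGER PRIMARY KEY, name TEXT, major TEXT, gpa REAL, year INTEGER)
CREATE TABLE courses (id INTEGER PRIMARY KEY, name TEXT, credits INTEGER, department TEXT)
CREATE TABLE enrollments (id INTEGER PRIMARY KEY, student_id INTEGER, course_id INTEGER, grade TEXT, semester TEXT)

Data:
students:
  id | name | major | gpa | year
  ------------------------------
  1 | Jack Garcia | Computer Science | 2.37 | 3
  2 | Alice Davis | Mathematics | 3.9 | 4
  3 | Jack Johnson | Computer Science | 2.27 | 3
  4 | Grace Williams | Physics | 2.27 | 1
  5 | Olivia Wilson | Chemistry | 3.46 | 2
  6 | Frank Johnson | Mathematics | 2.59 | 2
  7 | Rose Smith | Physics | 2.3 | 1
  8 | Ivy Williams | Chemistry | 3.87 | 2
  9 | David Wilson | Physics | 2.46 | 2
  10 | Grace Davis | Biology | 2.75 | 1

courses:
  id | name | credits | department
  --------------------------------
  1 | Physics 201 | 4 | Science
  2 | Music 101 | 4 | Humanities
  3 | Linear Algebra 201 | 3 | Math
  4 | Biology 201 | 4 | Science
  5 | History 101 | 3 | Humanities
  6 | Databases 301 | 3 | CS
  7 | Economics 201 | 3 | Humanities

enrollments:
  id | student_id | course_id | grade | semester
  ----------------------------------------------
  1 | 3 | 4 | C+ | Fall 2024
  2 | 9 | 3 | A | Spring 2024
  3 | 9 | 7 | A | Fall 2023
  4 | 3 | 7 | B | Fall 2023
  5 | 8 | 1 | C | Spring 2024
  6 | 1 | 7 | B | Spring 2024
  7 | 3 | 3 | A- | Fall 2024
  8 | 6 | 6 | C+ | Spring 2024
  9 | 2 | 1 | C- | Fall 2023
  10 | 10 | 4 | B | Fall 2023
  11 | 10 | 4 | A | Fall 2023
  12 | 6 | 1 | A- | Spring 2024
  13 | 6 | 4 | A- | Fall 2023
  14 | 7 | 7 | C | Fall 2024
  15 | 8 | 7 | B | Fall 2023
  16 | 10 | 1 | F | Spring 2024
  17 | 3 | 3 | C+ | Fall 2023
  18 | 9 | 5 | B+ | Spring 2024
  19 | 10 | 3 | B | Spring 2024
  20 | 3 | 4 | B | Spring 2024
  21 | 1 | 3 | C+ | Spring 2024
SELECT c.id, p.name AS course, c.semester, c.grade FROM enrollments c JOIN courses p ON c.course_id = p.id ORDER BY c.semester ASC

Execution result:
id | course | semester | grade
3 | Economics 201 | Fall 2023 | A
4 | Economics 201 | Fall 2023 | B
9 | Physics 201 | Fall 2023 | C-
10 | Biology 201 | Fall 2023 | B
11 | Biology 201 | Fall 2023 | A
13 | Biology 201 | Fall 2023 | A-
15 | Economics 201 | Fall 2023 | B
17 | Linear Algebra 201 | Fall 2023 | C+
1 | Biology 201 | Fall 2024 | C+
7 | Linear Algebra 201 | Fall 2024 | A-
14 | Economics 201 | Fall 2024 | C
2 | Linear Algebra 201 | Spring 2024 | A
5 | Physics 201 | Spring 2024 | C
6 | Economics 201 | Spring 2024 | B
8 | Databases 301 | Spring 2024 | C+
12 | Physics 201 | Spring 2024 | A-
16 | Physics 201 | Spring 2024 | F
18 | History 101 | Spring 2024 | B+
19 | Linear Algebra 201 | Spring 2024 | B
20 | Biology 201 | Spring 2024 | B
21 | Linear Algebra 201 | Spring 2024 | C+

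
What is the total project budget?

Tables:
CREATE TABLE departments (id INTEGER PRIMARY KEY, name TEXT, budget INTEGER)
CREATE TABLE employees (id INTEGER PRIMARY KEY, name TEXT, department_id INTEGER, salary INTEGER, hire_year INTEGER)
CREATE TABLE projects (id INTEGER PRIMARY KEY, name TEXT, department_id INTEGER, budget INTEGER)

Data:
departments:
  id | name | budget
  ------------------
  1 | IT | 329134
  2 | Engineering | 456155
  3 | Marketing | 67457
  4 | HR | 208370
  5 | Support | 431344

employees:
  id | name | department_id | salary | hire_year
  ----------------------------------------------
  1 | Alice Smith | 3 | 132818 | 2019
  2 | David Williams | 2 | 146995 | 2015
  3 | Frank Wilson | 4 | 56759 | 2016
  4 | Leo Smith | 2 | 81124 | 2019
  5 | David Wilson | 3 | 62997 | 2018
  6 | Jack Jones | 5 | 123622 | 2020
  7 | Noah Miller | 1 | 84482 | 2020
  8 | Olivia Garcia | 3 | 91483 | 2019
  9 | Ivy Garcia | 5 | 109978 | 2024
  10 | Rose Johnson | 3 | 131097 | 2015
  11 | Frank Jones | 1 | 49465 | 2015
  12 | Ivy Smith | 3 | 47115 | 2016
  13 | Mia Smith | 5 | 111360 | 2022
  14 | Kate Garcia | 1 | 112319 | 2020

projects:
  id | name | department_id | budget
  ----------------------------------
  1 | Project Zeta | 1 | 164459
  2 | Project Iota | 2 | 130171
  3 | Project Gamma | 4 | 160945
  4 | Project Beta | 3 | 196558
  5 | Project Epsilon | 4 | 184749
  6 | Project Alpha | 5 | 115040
SELECT SUM(budget) FROM projects

Execution result:
951922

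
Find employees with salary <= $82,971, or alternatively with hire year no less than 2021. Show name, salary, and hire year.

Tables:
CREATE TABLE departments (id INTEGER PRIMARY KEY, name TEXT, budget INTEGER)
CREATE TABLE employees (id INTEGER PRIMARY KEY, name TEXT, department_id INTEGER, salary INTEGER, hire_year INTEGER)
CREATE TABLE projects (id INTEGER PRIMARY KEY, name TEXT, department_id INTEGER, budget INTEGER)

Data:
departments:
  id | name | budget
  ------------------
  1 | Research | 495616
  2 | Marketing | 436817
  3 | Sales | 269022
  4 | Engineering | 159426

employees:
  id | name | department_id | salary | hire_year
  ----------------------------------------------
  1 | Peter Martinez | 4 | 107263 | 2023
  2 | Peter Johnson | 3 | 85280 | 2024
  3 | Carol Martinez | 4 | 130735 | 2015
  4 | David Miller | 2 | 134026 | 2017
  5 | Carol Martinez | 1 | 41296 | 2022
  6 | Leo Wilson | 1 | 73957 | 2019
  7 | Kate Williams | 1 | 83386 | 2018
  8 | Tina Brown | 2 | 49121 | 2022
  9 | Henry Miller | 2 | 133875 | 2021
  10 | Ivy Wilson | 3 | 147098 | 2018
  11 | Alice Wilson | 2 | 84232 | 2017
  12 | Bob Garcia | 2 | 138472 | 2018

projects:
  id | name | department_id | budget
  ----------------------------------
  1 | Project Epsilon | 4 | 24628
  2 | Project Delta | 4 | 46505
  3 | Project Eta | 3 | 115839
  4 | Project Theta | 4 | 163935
SELECT name, salary, hire_year FROM employees WHERE salary <= 82971 OR hire_year >= 2021

Execution result:
name | salary | hire_year
Peter Martinez | 107263 | 2023
Peter Johnson | 85280 | 2024
Carol Martinez | 41296 | 2022
Leo Wilson | 73957 | 2019
Tina Brown | 49121 | 2022
Henry Miller | 133875 | 2021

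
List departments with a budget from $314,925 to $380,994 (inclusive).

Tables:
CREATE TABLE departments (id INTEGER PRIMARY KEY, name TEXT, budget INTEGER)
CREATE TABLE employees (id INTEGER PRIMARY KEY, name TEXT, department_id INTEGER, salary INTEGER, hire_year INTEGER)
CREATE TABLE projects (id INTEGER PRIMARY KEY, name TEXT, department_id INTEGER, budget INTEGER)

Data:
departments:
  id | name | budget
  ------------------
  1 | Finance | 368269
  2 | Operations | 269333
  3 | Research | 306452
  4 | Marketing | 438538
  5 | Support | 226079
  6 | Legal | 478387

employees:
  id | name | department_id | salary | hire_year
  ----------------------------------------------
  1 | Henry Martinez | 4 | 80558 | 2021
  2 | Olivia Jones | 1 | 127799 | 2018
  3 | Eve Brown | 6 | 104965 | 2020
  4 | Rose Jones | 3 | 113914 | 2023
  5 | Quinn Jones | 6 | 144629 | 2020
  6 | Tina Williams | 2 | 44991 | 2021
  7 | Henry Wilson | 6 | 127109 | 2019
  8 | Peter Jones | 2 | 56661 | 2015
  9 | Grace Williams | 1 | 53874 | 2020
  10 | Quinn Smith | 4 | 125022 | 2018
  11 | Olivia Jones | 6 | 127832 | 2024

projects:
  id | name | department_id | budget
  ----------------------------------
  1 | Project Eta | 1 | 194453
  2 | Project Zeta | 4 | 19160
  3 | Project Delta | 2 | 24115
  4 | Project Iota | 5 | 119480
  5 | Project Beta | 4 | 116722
SELECT name, budget FROM departments WHERE budget BETWEEN 314925 AND 380994

Execution result:
name | budget
Finance | 368269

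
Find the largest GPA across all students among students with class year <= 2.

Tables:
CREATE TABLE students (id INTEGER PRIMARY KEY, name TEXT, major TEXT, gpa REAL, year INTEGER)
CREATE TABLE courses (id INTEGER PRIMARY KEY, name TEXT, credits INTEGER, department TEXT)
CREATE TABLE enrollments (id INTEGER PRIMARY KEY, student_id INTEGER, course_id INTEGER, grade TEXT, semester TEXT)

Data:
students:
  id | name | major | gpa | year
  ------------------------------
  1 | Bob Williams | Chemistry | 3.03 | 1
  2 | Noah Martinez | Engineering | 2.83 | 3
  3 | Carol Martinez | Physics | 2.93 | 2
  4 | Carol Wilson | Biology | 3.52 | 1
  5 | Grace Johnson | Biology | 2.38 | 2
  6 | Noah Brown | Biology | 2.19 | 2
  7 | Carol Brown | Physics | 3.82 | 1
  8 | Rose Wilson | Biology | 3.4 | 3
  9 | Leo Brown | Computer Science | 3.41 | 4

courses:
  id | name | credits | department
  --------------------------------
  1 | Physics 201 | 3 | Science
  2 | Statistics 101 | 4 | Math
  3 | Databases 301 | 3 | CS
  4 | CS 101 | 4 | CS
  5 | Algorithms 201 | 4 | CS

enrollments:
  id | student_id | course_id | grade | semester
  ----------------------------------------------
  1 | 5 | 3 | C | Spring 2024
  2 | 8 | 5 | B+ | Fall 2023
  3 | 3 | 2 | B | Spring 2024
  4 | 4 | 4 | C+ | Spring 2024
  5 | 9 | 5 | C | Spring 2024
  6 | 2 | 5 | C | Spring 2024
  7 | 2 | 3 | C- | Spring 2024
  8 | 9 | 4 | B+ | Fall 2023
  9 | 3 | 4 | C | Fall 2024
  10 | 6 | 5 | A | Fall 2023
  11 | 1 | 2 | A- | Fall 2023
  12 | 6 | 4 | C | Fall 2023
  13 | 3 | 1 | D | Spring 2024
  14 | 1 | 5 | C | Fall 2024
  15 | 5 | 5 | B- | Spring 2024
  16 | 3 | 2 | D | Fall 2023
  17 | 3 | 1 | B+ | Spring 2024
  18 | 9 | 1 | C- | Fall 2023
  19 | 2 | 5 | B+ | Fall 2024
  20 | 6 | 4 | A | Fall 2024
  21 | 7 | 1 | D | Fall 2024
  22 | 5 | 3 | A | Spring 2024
SELECT MAX(gpa) FROM students WHERE year <= 2

Execution result:
3.82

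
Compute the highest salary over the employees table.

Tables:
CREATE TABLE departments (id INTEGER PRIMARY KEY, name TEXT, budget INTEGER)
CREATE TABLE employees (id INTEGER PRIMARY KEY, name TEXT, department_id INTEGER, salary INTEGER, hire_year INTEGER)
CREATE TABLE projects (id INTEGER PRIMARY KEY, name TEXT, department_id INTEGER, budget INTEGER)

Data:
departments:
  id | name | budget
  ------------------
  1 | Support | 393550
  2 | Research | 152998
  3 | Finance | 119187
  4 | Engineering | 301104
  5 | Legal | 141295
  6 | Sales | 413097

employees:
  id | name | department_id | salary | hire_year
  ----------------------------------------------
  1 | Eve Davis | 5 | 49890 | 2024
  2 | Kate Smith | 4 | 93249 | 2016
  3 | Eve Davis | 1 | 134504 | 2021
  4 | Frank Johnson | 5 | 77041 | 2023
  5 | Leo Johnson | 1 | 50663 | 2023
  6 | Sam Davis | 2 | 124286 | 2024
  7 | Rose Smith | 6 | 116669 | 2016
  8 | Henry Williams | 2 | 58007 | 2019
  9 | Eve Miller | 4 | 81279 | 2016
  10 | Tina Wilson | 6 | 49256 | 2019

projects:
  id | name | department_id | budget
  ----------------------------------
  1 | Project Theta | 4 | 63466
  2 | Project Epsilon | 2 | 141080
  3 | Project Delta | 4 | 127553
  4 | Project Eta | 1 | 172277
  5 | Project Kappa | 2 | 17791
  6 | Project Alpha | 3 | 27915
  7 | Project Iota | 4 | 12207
SELECT MAX(salary) FROM employees

Execution result:
134504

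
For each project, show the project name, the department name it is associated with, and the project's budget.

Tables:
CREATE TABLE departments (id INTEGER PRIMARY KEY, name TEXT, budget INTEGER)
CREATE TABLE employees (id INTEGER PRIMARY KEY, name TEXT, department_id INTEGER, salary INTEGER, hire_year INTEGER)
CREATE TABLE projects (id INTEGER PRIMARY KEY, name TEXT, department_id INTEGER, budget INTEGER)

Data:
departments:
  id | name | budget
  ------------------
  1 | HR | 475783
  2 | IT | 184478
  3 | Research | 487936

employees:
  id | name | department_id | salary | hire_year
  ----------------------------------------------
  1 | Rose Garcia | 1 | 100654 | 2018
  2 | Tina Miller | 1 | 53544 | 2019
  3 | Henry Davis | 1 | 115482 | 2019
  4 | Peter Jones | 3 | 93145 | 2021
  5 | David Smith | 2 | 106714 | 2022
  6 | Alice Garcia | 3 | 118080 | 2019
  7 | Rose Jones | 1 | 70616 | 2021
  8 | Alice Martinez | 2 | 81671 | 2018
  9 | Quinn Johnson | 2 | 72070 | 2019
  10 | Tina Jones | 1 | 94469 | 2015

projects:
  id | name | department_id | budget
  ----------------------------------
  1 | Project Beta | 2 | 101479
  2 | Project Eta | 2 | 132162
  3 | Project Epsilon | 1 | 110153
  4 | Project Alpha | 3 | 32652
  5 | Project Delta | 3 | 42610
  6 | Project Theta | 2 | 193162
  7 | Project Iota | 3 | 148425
SELECT c.name, p.name AS department, c.budget FROM projects c JOIN departments p ON c.department_id = p.id

Execution result:
name | department | budget
Project Beta | IT | 101479
Project Eta | IT | 132162
Project Epsilon | HR | 110153
Project Alpha | Research | 32652
Project Delta | Research | 42610
Project Theta | IT | 193162
Project Iota | Research | 148425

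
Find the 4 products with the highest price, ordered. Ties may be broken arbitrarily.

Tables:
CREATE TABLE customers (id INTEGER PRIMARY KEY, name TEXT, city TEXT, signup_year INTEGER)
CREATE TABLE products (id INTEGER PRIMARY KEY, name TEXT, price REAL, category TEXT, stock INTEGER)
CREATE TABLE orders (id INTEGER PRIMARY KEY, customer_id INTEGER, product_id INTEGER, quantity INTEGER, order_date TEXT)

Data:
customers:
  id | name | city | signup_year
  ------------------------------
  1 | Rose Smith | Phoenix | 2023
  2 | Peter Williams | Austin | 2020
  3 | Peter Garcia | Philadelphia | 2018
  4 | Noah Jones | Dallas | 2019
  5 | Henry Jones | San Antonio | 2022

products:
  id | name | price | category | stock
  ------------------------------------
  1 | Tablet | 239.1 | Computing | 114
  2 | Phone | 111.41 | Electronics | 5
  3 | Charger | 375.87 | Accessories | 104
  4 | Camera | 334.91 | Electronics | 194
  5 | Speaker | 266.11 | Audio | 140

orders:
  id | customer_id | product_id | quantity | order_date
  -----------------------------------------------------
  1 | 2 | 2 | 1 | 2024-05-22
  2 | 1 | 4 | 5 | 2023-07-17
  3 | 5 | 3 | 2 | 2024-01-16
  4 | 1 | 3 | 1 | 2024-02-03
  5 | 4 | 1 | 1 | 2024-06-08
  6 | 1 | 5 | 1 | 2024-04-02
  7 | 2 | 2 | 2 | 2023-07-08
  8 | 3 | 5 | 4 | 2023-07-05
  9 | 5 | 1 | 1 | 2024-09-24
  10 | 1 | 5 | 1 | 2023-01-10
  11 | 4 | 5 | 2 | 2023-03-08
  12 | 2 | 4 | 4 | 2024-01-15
SELECT name, price FROM products ORDER BY price DESC LIMIT 4

Execution result:
name | price
Charger | 375.87
Camera | 334.91
Speaker | 266.11
Tablet | 239.10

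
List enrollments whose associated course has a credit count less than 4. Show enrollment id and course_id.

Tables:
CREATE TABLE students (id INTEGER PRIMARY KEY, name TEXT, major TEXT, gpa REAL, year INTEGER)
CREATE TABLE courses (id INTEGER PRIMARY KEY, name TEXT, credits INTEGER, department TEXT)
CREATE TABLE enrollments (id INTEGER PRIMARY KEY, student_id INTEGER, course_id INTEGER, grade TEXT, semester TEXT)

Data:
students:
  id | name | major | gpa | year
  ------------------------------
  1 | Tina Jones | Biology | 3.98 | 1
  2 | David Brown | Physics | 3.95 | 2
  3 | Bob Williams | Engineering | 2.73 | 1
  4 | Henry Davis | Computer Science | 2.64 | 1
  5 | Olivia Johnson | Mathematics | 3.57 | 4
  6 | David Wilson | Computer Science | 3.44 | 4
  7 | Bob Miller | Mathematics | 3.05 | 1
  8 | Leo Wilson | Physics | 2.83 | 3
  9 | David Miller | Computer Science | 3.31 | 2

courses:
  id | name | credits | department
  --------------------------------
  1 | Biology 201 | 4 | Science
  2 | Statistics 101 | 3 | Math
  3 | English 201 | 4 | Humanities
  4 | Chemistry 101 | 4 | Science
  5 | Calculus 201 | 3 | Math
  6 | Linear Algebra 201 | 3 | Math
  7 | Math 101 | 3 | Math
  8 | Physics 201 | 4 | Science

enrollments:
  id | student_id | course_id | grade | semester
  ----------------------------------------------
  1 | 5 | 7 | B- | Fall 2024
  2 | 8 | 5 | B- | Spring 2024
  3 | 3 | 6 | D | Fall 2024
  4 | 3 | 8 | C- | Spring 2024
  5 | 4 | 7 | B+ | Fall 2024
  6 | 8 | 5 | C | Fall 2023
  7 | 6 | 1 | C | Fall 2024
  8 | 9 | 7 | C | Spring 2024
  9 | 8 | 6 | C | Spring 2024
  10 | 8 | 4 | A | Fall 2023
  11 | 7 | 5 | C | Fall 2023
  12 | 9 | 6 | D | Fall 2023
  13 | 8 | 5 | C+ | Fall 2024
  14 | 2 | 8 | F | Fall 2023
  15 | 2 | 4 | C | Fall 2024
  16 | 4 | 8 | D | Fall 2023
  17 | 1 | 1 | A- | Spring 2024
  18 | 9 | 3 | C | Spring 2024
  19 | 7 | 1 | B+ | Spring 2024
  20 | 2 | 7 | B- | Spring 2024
SELECT id, course_id FROM enrollments WHERE course_id IN (SELECT id FROM courses WHERE credits < 4)

Execution result:
id | course_id
1 | 7
2 | 5
3 | 6
5 | 7
6 | 5
8 | 7
9 | 6
11 | 5
12 | 6
13 | 5
20 | 7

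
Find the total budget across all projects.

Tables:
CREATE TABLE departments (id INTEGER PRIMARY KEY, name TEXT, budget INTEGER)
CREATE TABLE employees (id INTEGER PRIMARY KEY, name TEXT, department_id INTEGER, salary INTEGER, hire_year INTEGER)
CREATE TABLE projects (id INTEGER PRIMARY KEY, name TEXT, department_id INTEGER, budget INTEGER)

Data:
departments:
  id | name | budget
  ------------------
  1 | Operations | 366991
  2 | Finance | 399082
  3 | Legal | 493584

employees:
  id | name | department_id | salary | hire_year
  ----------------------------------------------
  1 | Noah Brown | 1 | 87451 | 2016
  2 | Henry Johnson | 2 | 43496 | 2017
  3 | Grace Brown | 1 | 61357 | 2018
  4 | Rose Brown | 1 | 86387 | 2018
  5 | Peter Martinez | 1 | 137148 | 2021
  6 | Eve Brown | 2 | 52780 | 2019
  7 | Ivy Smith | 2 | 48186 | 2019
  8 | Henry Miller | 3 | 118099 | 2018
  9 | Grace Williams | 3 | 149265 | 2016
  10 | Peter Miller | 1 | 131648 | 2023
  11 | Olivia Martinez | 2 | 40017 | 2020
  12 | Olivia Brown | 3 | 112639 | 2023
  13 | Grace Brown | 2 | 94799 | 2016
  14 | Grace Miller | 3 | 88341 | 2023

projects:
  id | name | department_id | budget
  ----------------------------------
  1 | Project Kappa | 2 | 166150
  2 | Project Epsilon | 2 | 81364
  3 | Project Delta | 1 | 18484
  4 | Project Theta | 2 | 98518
SELECT SUM(budget) FROM projects

Execution result:
364516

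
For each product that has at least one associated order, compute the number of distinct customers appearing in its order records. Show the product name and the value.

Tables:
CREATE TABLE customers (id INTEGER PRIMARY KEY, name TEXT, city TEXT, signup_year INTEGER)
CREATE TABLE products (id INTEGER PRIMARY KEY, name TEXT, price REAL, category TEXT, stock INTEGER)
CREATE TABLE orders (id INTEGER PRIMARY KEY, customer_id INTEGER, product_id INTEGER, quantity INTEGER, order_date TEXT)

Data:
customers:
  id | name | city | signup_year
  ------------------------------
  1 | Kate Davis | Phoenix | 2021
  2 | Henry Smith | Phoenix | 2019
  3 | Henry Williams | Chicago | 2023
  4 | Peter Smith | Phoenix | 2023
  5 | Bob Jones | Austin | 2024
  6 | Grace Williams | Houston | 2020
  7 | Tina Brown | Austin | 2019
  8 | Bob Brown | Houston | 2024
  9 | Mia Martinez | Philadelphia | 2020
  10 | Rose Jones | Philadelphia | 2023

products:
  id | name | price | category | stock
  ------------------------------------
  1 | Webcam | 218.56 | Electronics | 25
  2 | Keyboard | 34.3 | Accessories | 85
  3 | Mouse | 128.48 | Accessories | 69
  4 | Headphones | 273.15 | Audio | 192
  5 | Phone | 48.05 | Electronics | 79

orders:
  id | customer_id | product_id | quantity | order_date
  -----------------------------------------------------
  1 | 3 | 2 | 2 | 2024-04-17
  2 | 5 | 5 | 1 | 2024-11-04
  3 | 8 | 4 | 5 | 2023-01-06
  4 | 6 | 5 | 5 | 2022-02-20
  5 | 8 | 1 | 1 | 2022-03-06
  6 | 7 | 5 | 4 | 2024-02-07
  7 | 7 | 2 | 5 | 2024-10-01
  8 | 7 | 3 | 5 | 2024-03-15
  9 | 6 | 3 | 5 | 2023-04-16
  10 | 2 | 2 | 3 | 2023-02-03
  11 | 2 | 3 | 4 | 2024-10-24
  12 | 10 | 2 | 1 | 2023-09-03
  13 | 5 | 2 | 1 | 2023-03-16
SELECT p.name, COUNT(DISTINCT c.customer_id) AS distinct_customer_count FROM orders c JOIN products p ON c.product_id = p.id GROUP BY p.id, p.name

Execution result:
name | distinct_customer_count
Webcam | 1
Keyboard | 5
Mouse | 3
Headphones | 1
Phone | 3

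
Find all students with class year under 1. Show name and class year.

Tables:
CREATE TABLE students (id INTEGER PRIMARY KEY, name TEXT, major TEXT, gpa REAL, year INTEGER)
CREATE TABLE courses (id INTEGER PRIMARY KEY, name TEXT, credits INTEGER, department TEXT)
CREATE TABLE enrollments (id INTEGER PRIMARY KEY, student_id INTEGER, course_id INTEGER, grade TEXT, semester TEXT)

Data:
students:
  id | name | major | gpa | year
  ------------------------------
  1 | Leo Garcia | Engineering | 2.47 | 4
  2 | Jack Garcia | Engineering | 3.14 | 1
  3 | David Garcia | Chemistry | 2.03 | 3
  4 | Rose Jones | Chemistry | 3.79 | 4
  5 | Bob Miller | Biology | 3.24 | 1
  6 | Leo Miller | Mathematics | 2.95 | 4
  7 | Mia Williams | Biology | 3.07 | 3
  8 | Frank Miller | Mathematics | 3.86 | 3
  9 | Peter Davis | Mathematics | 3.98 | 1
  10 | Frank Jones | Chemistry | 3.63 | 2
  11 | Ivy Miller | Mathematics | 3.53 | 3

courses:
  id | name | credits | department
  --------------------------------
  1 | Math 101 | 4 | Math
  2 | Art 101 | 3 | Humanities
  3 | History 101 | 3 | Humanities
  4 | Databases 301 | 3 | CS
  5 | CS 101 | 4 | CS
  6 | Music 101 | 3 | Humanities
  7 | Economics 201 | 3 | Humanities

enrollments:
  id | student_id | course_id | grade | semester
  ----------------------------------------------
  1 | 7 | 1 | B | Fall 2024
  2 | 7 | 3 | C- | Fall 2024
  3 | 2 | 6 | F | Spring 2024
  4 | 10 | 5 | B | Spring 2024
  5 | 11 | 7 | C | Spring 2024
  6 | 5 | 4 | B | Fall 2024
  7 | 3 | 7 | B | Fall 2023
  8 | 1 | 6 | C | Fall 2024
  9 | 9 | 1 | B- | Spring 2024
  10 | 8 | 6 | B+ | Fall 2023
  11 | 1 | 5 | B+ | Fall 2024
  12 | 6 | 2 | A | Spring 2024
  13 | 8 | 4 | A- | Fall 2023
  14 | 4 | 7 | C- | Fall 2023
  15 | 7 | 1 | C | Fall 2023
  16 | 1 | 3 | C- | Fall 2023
SELECT name, year FROM students WHERE year < 1

Execution result:
(no rows)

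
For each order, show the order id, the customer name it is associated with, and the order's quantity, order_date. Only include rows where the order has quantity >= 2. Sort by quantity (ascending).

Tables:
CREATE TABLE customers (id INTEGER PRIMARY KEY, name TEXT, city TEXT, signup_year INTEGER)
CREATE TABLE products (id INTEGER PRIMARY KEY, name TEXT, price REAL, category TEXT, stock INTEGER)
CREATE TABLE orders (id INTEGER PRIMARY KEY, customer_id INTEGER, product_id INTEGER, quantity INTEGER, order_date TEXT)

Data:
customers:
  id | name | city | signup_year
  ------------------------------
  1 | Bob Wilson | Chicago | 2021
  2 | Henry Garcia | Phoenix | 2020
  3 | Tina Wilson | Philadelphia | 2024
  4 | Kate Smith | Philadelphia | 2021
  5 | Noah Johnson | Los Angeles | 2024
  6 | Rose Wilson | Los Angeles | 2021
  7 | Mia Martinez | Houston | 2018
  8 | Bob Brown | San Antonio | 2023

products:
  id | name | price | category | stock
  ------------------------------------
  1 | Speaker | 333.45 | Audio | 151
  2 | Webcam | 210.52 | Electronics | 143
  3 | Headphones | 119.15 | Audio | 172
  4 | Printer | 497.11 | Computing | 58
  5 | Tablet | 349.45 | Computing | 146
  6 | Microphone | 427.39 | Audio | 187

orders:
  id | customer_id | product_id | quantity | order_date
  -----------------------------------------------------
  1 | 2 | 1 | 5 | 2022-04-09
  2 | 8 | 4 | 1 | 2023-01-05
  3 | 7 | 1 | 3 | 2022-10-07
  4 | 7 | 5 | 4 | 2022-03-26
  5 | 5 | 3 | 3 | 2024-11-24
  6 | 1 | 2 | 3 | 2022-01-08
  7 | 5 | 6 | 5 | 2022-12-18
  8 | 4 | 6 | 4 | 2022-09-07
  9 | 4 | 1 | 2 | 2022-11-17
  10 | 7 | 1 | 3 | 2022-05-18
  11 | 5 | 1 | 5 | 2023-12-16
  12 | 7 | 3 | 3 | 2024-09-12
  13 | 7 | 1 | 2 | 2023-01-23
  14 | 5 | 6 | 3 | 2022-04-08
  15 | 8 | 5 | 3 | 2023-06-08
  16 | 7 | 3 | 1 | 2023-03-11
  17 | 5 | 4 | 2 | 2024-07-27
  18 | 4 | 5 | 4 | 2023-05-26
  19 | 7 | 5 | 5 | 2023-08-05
SELECT c.id, p.name AS customer, c.quantity, c.order_date FROM orders c JOIN customers p ON c.customer_id = p.id WHERE c.quantity >= 2 ORDER BY c.quantity ASC

Execution result:
id | customer | quantity | order_date
9 | Kate Smith | 2 | 2022-11-17
13 | Mia Martinez | 2 | 2023-01-23
17 | Noah Johnson | 2 | 2024-07-27
3 | Mia Martinez | 3 | 2022-10-07
5 | Noah Johnson | 3 | 2024-11-24
6 | Bob Wilson | 3 | 2022-01-08
10 | Mia Martinez | 3 | 2022-05-18
12 | Mia Martinez | 3 | 2024-09-12
14 | Noah Johnson | 3 | 2022-04-08
15 | Bob Brown | 3 | 2023-06-08
4 | Mia Martinez | 4 | 2022-03-26
8 | Kate Smith | 4 | 2022-09-07
18 | Kate Smith | 4 | 2023-05-26
1 | Henry Garcia | 5 | 2022-04-09
7 | Noah Johnson | 5 | 2022-12-18
11 | Noah Johnson | 5 | 2023-12-16
19 | Mia Martinez | 5 | 2023-08-05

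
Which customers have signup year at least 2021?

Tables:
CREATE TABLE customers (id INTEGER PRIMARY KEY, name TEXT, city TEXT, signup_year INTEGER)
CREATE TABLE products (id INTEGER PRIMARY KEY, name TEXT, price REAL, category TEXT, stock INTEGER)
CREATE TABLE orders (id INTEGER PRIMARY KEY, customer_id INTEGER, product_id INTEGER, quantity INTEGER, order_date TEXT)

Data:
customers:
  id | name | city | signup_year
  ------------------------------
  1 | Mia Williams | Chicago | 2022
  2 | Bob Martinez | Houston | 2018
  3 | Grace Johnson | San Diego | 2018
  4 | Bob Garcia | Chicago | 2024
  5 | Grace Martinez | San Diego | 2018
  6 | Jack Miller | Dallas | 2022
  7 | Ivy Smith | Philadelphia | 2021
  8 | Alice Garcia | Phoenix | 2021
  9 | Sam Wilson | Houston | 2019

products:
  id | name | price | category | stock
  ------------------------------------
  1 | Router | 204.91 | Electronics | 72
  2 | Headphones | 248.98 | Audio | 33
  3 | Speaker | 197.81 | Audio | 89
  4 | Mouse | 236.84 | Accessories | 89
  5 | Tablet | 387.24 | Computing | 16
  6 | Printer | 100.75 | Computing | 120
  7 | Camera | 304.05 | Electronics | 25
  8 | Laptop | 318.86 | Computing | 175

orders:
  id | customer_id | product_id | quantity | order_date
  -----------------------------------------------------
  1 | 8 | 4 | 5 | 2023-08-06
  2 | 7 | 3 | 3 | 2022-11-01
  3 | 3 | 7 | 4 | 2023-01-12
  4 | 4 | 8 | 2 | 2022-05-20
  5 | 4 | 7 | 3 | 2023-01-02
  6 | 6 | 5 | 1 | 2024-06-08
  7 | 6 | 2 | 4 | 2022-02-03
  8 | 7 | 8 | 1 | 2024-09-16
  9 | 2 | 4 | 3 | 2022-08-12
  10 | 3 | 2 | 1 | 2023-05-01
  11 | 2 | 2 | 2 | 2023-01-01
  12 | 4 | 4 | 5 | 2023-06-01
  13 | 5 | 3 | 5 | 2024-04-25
SELECT name, signup_year FROM customers WHERE signup_year >= 2021

Execution result:
name | signup_year
Mia Williams | 2022
Bob Garcia | 2024
Jack Miller | 2022
Ivy Smith | 2021
Alice Garcia | 2021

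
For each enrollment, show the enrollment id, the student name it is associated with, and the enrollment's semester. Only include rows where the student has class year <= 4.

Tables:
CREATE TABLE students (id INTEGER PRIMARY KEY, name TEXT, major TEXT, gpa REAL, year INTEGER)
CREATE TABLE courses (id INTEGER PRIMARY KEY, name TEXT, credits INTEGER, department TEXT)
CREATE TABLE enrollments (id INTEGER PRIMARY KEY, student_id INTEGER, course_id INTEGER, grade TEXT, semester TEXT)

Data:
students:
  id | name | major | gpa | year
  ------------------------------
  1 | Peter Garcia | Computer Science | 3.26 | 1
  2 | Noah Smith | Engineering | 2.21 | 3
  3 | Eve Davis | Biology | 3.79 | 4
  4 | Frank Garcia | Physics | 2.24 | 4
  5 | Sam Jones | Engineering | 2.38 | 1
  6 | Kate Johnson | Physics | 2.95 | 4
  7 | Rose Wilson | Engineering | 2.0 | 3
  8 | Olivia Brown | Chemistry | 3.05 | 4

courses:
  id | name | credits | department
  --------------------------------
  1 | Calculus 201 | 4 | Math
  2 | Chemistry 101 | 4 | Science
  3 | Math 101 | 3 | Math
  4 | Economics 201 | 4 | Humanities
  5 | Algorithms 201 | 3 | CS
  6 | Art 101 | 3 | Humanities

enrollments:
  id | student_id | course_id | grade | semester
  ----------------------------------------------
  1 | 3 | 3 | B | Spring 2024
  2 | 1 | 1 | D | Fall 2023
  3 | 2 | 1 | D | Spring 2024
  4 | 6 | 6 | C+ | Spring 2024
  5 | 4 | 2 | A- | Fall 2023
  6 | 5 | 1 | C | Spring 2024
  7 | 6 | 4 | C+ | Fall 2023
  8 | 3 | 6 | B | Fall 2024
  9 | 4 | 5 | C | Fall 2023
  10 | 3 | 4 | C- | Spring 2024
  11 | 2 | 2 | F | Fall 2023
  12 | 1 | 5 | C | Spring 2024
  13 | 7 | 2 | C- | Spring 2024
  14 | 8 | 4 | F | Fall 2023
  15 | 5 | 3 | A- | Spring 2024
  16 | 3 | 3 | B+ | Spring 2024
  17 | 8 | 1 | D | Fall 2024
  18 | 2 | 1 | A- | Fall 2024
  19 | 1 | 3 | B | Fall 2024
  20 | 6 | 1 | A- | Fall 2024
SELECT c.id, p.name AS student, c.semester FROM enrollments c JOIN students p ON c.student_id = p.id WHERE p.year <= 4

Execution result:
id | student | semester
1 | Eve Davis | Spring 2024
2 | Peter Garcia | Fall 2023
3 | Noah Smith | Spring 2024
4 | Kate Johnson | Spring 2024
5 | Frank Garcia | Fall 2023
6 | Sam Jones | Spring 2024
7 | Kate Johnson | Fall 2023
8 | Eve Davis | Fall 2024
9 | Frank Garcia | Fall 2023
10 | Eve Davis | Spring 2024
11 | Noah Smith | Fall 2023
12 | Peter Garcia | Spring 2024
13 | Rose Wilson | Spring 2024
14 | Olivia Brown | Fall 2023
15 | Sam Jones | Spring 2024
16 | Eve Davis | Spring 2024
17 | Olivia Brown | Fall 2024
18 | Noah Smith | Fall 2024
19 | Peter Garcia | Fall 2024
20 | Kate Johnson | Fall 2024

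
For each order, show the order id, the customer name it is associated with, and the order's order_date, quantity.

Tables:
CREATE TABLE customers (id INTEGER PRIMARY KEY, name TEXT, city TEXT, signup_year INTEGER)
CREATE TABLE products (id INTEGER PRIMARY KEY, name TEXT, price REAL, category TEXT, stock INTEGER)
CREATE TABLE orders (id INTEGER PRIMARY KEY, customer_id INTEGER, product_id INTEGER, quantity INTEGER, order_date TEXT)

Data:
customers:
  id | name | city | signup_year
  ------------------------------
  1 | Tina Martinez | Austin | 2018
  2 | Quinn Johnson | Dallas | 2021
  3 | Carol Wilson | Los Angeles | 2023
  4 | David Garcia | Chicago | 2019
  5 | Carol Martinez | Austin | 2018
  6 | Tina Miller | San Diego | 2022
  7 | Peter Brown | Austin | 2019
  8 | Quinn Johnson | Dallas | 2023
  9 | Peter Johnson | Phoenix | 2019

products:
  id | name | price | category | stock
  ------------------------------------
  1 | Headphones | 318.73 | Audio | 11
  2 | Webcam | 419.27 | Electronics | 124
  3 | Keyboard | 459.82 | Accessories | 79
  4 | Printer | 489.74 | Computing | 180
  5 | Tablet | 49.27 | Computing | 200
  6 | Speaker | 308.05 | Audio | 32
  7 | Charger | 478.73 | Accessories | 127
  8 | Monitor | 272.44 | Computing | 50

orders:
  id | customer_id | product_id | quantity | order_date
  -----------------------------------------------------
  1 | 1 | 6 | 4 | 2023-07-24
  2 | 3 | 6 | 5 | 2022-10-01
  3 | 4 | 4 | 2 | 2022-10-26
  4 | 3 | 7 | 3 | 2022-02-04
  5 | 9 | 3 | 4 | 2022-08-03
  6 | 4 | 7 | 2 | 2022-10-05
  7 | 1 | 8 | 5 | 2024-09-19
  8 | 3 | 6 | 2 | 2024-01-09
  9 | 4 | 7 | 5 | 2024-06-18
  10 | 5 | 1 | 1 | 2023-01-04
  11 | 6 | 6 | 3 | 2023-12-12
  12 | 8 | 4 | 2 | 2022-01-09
SELECT c.id, p.name AS customer, c.order_date, c.quantity FROM orders c JOIN customers p ON c.customer_id = p.id

Execution result:
id | customer | order_date | quantity
1 | Tina Martinez | 2023-07-24 | 4
2 | Carol Wilson | 2022-10-01 | 5
3 | David Garcia | 2022-10-26 | 2
4 | Carol Wilson | 2022-02-04 | 3
5 | Peter Johnson | 2022-08-03 | 4
6 | David Garcia | 2022-10-05 | 2
7 | Tina Martinez | 2024-09-19 | 5
8 | Carol Wilson | 2024-01-09 | 2
9 | David Garcia | 2024-06-18 | 5
10 | Carol Martinez | 2023-01-04 | 1
11 | Tina Miller | 2023-12-12 | 3
12 | Quinn Johnson | 2022-01-09 | 2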